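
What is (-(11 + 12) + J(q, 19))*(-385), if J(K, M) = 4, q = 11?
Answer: 7315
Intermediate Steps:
(-(11 + 12) + J(q, 19))*(-385) = (-(11 + 12) + 4)*(-385) = (-1*23 + 4)*(-385) = (-23 + 4)*(-385) = -19*(-385) = 7315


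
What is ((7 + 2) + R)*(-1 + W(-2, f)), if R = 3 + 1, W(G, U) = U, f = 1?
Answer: 0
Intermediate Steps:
R = 4
((7 + 2) + R)*(-1 + W(-2, f)) = ((7 + 2) + 4)*(-1 + 1) = (9 + 4)*0 = 13*0 = 0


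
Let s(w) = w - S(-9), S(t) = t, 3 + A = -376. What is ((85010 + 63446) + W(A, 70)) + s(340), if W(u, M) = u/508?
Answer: 75592561/508 ≈ 1.4880e+5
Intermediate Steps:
A = -379 (A = -3 - 376 = -379)
W(u, M) = u/508 (W(u, M) = u*(1/508) = u/508)
s(w) = 9 + w (s(w) = w - 1*(-9) = w + 9 = 9 + w)
((85010 + 63446) + W(A, 70)) + s(340) = ((85010 + 63446) + (1/508)*(-379)) + (9 + 340) = (148456 - 379/508) + 349 = 75415269/508 + 349 = 75592561/508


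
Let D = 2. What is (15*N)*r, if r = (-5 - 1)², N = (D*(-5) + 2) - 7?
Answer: -8100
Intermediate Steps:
N = -15 (N = (2*(-5) + 2) - 7 = (-10 + 2) - 7 = -8 - 7 = -15)
r = 36 (r = (-6)² = 36)
(15*N)*r = (15*(-15))*36 = -225*36 = -8100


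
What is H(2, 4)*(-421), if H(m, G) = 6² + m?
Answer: -15998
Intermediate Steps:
H(m, G) = 36 + m
H(2, 4)*(-421) = (36 + 2)*(-421) = 38*(-421) = -15998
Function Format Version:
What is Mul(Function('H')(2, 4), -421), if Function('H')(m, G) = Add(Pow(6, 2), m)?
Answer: -15998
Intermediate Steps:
Function('H')(m, G) = Add(36, m)
Mul(Function('H')(2, 4), -421) = Mul(Add(36, 2), -421) = Mul(38, -421) = -15998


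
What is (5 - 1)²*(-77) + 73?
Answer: -1159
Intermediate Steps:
(5 - 1)²*(-77) + 73 = 4²*(-77) + 73 = 16*(-77) + 73 = -1232 + 73 = -1159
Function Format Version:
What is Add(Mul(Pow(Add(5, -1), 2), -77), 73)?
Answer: -1159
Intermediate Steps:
Add(Mul(Pow(Add(5, -1), 2), -77), 73) = Add(Mul(Pow(4, 2), -77), 73) = Add(Mul(16, -77), 73) = Add(-1232, 73) = -1159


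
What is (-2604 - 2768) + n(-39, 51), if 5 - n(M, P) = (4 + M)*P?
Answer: -3582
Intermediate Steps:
n(M, P) = 5 - P*(4 + M) (n(M, P) = 5 - (4 + M)*P = 5 - P*(4 + M))
(-2604 - 2768) + n(-39, 51) = (-2604 - 2768) + (5 - 4*51 - 1*(-39)*51) = -5372 + (5 - 204 + 1989) = -5372 + 1790 = -3582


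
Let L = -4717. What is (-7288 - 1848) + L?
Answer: -13853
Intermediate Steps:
(-7288 - 1848) + L = (-7288 - 1848) - 4717 = -9136 - 4717 = -13853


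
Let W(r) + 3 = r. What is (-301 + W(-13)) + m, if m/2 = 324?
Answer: 331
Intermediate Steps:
m = 648 (m = 2*324 = 648)
W(r) = -3 + r
(-301 + W(-13)) + m = (-301 + (-3 - 13)) + 648 = (-301 - 16) + 648 = -317 + 648 = 331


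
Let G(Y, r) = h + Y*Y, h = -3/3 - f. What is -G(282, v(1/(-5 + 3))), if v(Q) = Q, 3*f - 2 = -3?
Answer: -238570/3 ≈ -79523.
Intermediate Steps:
f = -1/3 (f = 2/3 + (1/3)*(-3) = 2/3 - 1 = -1/3 ≈ -0.33333)
h = -2/3 (h = -3/3 - 1*(-1/3) = -3*1/3 + 1/3 = -1 + 1/3 = -2/3 ≈ -0.66667)
G(Y, r) = -2/3 + Y**2 (G(Y, r) = -2/3 + Y*Y = -2/3 + Y**2)
-G(282, v(1/(-5 + 3))) = -(-2/3 + 282**2) = -(-2/3 + 79524) = -1*238570/3 = -238570/3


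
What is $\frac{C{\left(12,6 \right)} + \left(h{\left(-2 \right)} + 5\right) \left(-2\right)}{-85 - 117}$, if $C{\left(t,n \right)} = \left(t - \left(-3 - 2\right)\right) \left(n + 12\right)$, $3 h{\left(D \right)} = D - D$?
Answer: $- \frac{148}{101} \approx -1.4653$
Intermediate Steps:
$h{\left(D \right)} = 0$ ($h{\left(D \right)} = \frac{D - D}{3} = \frac{1}{3} \cdot 0 = 0$)
$C{\left(t,n \right)} = \left(5 + t\right) \left(12 + n\right)$ ($C{\left(t,n \right)} = \left(t - -5\right) \left(12 + n\right) = \left(t + 5\right) \left(12 + n\right) = \left(5 + t\right) \left(12 + n\right)$)
$\frac{C{\left(12,6 \right)} + \left(h{\left(-2 \right)} + 5\right) \left(-2\right)}{-85 - 117} = \frac{\left(60 + 5 \cdot 6 + 12 \cdot 12 + 6 \cdot 12\right) + \left(0 + 5\right) \left(-2\right)}{-85 - 117} = \frac{\left(60 + 30 + 144 + 72\right) + 5 \left(-2\right)}{-202} = - \frac{306 - 10}{202} = \left(- \frac{1}{202}\right) 296 = - \frac{148}{101}$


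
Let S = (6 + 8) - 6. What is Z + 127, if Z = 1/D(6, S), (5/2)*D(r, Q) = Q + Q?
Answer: 4069/32 ≈ 127.16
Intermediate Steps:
S = 8 (S = 14 - 6 = 8)
D(r, Q) = 4*Q/5 (D(r, Q) = 2*(Q + Q)/5 = 2*(2*Q)/5 = 4*Q/5)
Z = 5/32 (Z = 1/((⅘)*8) = 1/(32/5) = 5/32 ≈ 0.15625)
Z + 127 = 5/32 + 127 = 4069/32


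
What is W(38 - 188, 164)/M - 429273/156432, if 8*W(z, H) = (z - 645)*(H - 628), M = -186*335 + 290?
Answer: -563943183/161698544 ≈ -3.4876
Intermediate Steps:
M = -62020 (M = -62310 + 290 = -62020)
W(z, H) = (-645 + z)*(-628 + H)/8 (W(z, H) = ((z - 645)*(H - 628))/8 = ((-645 + z)*(-628 + H))/8 = (-645 + z)*(-628 + H)/8)
W(38 - 188, 164)/M - 429273/156432 = (101265/2 - 645/8*164 - 157*(38 - 188)/2 + (⅛)*164*(38 - 188))/(-62020) - 429273/156432 = (101265/2 - 26445/2 - 157/2*(-150) + (⅛)*164*(-150))*(-1/62020) - 429273*1/156432 = (101265/2 - 26445/2 + 11775 - 3075)*(-1/62020) - 143091/52144 = 46110*(-1/62020) - 143091/52144 = -4611/6202 - 143091/52144 = -563943183/161698544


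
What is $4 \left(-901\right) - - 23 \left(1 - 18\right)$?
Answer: $-3995$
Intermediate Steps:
$4 \left(-901\right) - - 23 \left(1 - 18\right) = -3604 - \left(-23\right) \left(-17\right) = -3604 - 391 = -3995$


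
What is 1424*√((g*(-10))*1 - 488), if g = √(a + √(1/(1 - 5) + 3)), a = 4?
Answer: 1424*√(-488 - 5*√2*√(8 + √11)) ≈ 32215.0*I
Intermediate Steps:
g = √(4 + √11/2) (g = √(4 + √(1/(1 - 5) + 3)) = √(4 + √(1/(-4) + 3)) = √(4 + √(-¼ + 3)) = √(4 + √(11/4)) = √(4 + √11/2) ≈ 2.3787)
1424*√((g*(-10))*1 - 488) = 1424*√(((√(16 + 2*√11)/2)*(-10))*1 - 488) = 1424*√(-5*√(16 + 2*√11)*1 - 488) = 1424*√(-5*√(16 + 2*√11) - 488) = 1424*√(-488 - 5*√(16 + 2*√11))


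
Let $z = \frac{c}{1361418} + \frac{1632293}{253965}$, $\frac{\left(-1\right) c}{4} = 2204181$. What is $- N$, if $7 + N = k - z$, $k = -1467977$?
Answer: $\frac{84593192315427149}{57625420395} \approx 1.468 \cdot 10^{6}$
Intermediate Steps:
$c = -8816724$ ($c = \left(-4\right) 2204181 = -8816724$)
$z = - \frac{2817706531}{57625420395}$ ($z = - \frac{8816724}{1361418} + \frac{1632293}{253965} = \left(-8816724\right) \frac{1}{1361418} + 1632293 \cdot \frac{1}{253965} = - \frac{1469454}{226903} + \frac{1632293}{253965} = - \frac{2817706531}{57625420395} \approx -0.048897$)
$N = - \frac{84593192315427149}{57625420395}$ ($N = -7 - \frac{84592788937484384}{57625420395} = - \frac{84593192315427149}{57625420395} \approx -1.468 \cdot 10^{6}$)
$- N = \left(-1\right) \left(- \frac{84593192315427149}{57625420395}\right) = \frac{84593192315427149}{57625420395}$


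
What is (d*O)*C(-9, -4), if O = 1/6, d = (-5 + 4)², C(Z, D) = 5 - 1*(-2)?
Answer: 7/6 ≈ 1.1667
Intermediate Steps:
C(Z, D) = 7 (C(Z, D) = 5 + 2 = 7)
d = 1 (d = (-1)² = 1)
O = ⅙ ≈ 0.16667
(d*O)*C(-9, -4) = (1*(⅙))*7 = (⅙)*7 = 7/6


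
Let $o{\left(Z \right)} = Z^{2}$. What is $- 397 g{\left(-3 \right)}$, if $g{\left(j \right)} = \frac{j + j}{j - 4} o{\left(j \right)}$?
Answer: $- \frac{21438}{7} \approx -3062.6$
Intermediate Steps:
$g{\left(j \right)} = \frac{2 j^{3}}{-4 + j}$ ($g{\left(j \right)} = \frac{j + j}{j - 4} j^{2} = \frac{2 j}{-4 + j} j^{2} = \frac{2 j^{3}}{-4 + j}$)
$- 397 g{\left(-3 \right)} = - 397 \frac{2 \left(-3\right)^{3}}{-4 - 3} = - 397 \cdot 2 \left(-27\right) \frac{1}{-7} = - 397 \cdot 2 \left(-27\right) \left(- \frac{1}{7}\right) = \left(-397\right) \frac{54}{7} = - \frac{21438}{7}$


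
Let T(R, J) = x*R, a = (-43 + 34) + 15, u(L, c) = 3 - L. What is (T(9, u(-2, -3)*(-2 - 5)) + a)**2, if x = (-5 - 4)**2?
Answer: 540225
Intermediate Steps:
a = 6 (a = -9 + 15 = 6)
x = 81 (x = (-9)**2 = 81)
T(R, J) = 81*R
(T(9, u(-2, -3)*(-2 - 5)) + a)**2 = (81*9 + 6)**2 = (729 + 6)**2 = 735**2 = 540225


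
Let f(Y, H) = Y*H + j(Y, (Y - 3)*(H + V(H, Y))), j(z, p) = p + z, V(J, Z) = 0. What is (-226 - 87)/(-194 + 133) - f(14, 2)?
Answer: -3591/61 ≈ -58.869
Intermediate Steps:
f(Y, H) = Y + H*Y + H*(-3 + Y) (f(Y, H) = Y*H + ((Y - 3)*(H + 0) + Y) = H*Y + ((-3 + Y)*H + Y) = H*Y + (H*(-3 + Y) + Y) = H*Y + (Y + H*(-3 + Y)) = Y + H*Y + H*(-3 + Y))
(-226 - 87)/(-194 + 133) - f(14, 2) = (-226 - 87)/(-194 + 133) - (14 - 3*2 + 2*2*14) = -313/(-61) - (14 - 6 + 56) = -313*(-1/61) - 1*64 = 313/61 - 64 = -3591/61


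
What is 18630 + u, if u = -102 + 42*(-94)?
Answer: 14580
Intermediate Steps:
u = -4050 (u = -102 - 3948 = -4050)
18630 + u = 18630 - 4050 = 14580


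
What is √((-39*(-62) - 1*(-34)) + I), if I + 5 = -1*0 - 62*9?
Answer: √1889 ≈ 43.463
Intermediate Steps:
I = -563 (I = -5 + (-1*0 - 62*9) = -5 + (0 - 558) = -5 - 558 = -563)
√((-39*(-62) - 1*(-34)) + I) = √((-39*(-62) - 1*(-34)) - 563) = √((2418 + 34) - 563) = √(2452 - 563) = √1889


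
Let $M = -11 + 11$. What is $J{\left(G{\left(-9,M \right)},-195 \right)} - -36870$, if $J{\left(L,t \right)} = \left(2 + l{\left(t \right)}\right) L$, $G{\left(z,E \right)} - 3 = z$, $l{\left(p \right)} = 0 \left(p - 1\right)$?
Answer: $36858$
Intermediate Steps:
$l{\left(p \right)} = 0$ ($l{\left(p \right)} = 0 \left(-1 + p\right) = 0$)
$M = 0$
$G{\left(z,E \right)} = 3 + z$
$J{\left(L,t \right)} = 2 L$ ($J{\left(L,t \right)} = \left(2 + 0\right) L = 2 L$)
$J{\left(G{\left(-9,M \right)},-195 \right)} - -36870 = 2 \left(3 - 9\right) - -36870 = 2 \left(-6\right) + 36870 = -12 + 36870 = 36858$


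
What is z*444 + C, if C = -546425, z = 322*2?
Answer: -260489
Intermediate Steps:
z = 644
z*444 + C = 644*444 - 546425 = 285936 - 546425 = -260489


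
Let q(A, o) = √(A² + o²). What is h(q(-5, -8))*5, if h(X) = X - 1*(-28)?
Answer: 140 + 5*√89 ≈ 187.17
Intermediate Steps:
h(X) = 28 + X (h(X) = X + 28 = 28 + X)
h(q(-5, -8))*5 = (28 + √((-5)² + (-8)²))*5 = (28 + √(25 + 64))*5 = (28 + √89)*5 = 140 + 5*√89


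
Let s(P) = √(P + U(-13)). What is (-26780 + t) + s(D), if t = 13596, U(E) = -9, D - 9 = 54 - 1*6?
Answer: -13184 + 4*√3 ≈ -13177.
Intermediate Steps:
D = 57 (D = 9 + (54 - 1*6) = 9 + (54 - 6) = 9 + 48 = 57)
s(P) = √(-9 + P) (s(P) = √(P - 9) = √(-9 + P))
(-26780 + t) + s(D) = (-26780 + 13596) + √(-9 + 57) = -13184 + √48 = -13184 + 4*√3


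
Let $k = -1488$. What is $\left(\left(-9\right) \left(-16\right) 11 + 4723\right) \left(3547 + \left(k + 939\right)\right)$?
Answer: $18908386$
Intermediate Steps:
$\left(\left(-9\right) \left(-16\right) 11 + 4723\right) \left(3547 + \left(k + 939\right)\right) = \left(\left(-9\right) \left(-16\right) 11 + 4723\right) \left(3547 + \left(-1488 + 939\right)\right) = \left(144 \cdot 11 + 4723\right) \left(3547 - 549\right) = \left(1584 + 4723\right) 2998 = 6307 \cdot 2998 = 18908386$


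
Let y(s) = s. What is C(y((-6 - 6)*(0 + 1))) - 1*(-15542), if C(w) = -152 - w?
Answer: 15402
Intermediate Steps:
C(y((-6 - 6)*(0 + 1))) - 1*(-15542) = (-152 - (-6 - 6)*(0 + 1)) - 1*(-15542) = (-152 - (-12)) + 15542 = (-152 - 1*(-12)) + 15542 = (-152 + 12) + 15542 = -140 + 15542 = 15402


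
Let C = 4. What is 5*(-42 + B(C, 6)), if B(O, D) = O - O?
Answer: -210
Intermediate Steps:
B(O, D) = 0
5*(-42 + B(C, 6)) = 5*(-42 + 0) = 5*(-42) = -210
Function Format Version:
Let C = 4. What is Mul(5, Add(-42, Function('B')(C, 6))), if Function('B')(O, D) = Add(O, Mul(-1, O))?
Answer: -210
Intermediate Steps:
Function('B')(O, D) = 0
Mul(5, Add(-42, Function('B')(C, 6))) = Mul(5, Add(-42, 0)) = Mul(5, -42) = -210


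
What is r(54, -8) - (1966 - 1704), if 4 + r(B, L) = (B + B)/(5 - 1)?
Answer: -239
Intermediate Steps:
r(B, L) = -4 + B/2 (r(B, L) = -4 + (B + B)/(5 - 1) = -4 + (2*B)/4 = -4 + (2*B)*(¼) = -4 + B/2)
r(54, -8) - (1966 - 1704) = (-4 + (½)*54) - (1966 - 1704) = (-4 + 27) - 1*262 = 23 - 262 = -239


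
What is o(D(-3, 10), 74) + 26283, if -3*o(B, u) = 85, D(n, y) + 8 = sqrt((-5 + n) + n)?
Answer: 78764/3 ≈ 26255.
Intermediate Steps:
D(n, y) = -8 + sqrt(-5 + 2*n) (D(n, y) = -8 + sqrt((-5 + n) + n) = -8 + sqrt(-5 + 2*n))
o(B, u) = -85/3 (o(B, u) = -1/3*85 = -85/3)
o(D(-3, 10), 74) + 26283 = -85/3 + 26283 = 78764/3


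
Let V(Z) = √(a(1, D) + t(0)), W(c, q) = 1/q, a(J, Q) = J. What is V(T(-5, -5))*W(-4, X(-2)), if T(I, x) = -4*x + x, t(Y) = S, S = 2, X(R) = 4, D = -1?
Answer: √3/4 ≈ 0.43301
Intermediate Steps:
t(Y) = 2
T(I, x) = -3*x
V(Z) = √3 (V(Z) = √(1 + 2) = √3)
V(T(-5, -5))*W(-4, X(-2)) = √3/4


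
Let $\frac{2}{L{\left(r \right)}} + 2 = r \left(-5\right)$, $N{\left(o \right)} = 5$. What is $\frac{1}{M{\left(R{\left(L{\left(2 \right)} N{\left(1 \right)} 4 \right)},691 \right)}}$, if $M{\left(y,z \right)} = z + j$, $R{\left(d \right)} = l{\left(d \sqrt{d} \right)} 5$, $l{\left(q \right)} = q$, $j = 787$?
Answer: $\frac{1}{1478} \approx 0.00067659$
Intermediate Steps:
$L{\left(r \right)} = \frac{2}{-2 - 5 r}$ ($L{\left(r \right)} = \frac{2}{-2 + r \left(-5\right)} = \frac{2}{-2 - 5 r}$)
$R{\left(d \right)} = 5 d^{\frac{3}{2}}$ ($R{\left(d \right)} = d \sqrt{d} 5 = d^{\frac{3}{2}} \cdot 5 = 5 d^{\frac{3}{2}}$)
$M{\left(y,z \right)} = 787 + z$ ($M{\left(y,z \right)} = z + 787 = 787 + z$)
$\frac{1}{M{\left(R{\left(L{\left(2 \right)} N{\left(1 \right)} 4 \right)},691 \right)}} = \frac{1}{787 + 691} = \frac{1}{1478}$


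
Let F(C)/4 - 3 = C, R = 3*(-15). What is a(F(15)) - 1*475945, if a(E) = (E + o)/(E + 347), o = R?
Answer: -199420928/419 ≈ -4.7595e+5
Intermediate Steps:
R = -45
o = -45
F(C) = 12 + 4*C
a(E) = (-45 + E)/(347 + E) (a(E) = (E - 45)/(E + 347) = (-45 + E)/(347 + E))
a(F(15)) - 1*475945 = (-45 + (12 + 4*15))/(347 + (12 + 4*15)) - 1*475945 = (-45 + (12 + 60))/(347 + (12 + 60)) - 475945 = (-45 + 72)/(347 + 72) - 475945 = 27/419 - 475945 = -199420928/419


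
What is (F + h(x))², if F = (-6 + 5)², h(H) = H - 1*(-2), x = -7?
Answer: 16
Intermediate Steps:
h(H) = 2 + H (h(H) = H + 2 = 2 + H)
F = 1 (F = (-1)² = 1)
(F + h(x))² = (1 + (2 - 7))² = (1 - 5)² = (-4)² = 16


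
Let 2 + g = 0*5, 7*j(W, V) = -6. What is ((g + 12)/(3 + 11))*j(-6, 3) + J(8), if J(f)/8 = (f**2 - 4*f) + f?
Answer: 15650/49 ≈ 319.39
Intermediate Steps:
j(W, V) = -6/7 (j(W, V) = (1/7)*(-6) = -6/7)
g = -2 (g = -2 + 0*5 = -2 + 0 = -2)
J(f) = -24*f + 8*f**2 (J(f) = 8*((f**2 - 4*f) + f) = 8*(f**2 - 3*f) = -24*f + 8*f**2)
((g + 12)/(3 + 11))*j(-6, 3) + J(8) = ((-2 + 12)/(3 + 11))*(-6/7) + 8*8*(-3 + 8) = (10/14)*(-6/7) + 8*8*5 = (10*(1/14))*(-6/7) + 320 = (5/7)*(-6/7) + 320 = -30/49 + 320 = 15650/49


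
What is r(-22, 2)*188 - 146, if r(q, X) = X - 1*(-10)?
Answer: 2110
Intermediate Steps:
r(q, X) = 10 + X (r(q, X) = X + 10 = 10 + X)
r(-22, 2)*188 - 146 = (10 + 2)*188 - 146 = 12*188 - 146 = 2256 - 146 = 2110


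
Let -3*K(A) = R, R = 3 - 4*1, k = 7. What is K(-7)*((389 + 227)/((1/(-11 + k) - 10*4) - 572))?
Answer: -2464/7347 ≈ -0.33537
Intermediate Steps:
R = -1 (R = 3 - 4 = -1)
K(A) = 1/3 (K(A) = -1/3*(-1) = 1/3)
K(-7)*((389 + 227)/((1/(-11 + k) - 10*4) - 572)) = ((389 + 227)/((1/(-11 + 7) - 10*4) - 572))/3 = (616/((1/(-4) - 40) - 572))/3 = (616/((-1/4 - 40) - 572))/3 = (616/(-161/4 - 572))/3 = (616/(-2449/4))/3 = (616*(-4/2449))/3 = (1/3)*(-2464/2449) = -2464/7347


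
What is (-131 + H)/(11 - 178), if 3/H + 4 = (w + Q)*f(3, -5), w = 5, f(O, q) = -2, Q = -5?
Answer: 527/668 ≈ 0.78892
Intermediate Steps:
H = -3/4 (H = 3/(-4 + (5 - 5)*(-2)) = 3/(-4 + 0*(-2)) = 3/(-4 + 0) = 3/(-4) = 3*(-1/4) = -3/4 ≈ -0.75000)
(-131 + H)/(11 - 178) = (-131 - 3/4)/(11 - 178) = -527/4/(-167) = -527/4*(-1/167) = 527/668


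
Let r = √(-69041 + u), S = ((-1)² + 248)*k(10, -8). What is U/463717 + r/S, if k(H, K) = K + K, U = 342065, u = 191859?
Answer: 342065/463717 - √122818/3984 ≈ 0.64969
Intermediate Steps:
k(H, K) = 2*K
S = -3984 (S = ((-1)² + 248)*(2*(-8)) = (1 + 248)*(-16) = 249*(-16) = -3984)
r = √122818 (r = √(-69041 + 191859) = √122818 ≈ 350.45)
U/463717 + r/S = 342065/463717 + √122818/(-3984) = 342065*(1/463717) + √122818*(-1/3984) = 342065/463717 - √122818/3984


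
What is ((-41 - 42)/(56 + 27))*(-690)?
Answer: 690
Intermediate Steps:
((-41 - 42)/(56 + 27))*(-690) = -83/83*(-690) = -83*1/83*(-690) = -1*(-690) = 690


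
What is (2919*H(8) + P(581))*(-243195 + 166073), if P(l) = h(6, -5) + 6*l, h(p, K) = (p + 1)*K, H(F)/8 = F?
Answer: -14673771574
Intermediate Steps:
H(F) = 8*F
h(p, K) = K*(1 + p) (h(p, K) = (1 + p)*K = K*(1 + p))
P(l) = -35 + 6*l (P(l) = -5*(1 + 6) + 6*l = -5*7 + 6*l = -35 + 6*l)
(2919*H(8) + P(581))*(-243195 + 166073) = (2919*(8*8) + (-35 + 6*581))*(-243195 + 166073) = (2919*64 + (-35 + 3486))*(-77122) = (186816 + 3451)*(-77122) = 190267*(-77122) = -14673771574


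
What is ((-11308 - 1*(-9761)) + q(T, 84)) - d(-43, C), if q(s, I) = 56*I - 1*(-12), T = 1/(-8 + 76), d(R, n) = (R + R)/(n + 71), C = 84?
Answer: 491281/155 ≈ 3169.6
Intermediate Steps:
d(R, n) = 2*R/(71 + n) (d(R, n) = (2*R)/(71 + n) = 2*R/(71 + n))
T = 1/68 ≈ 0.014706
q(s, I) = 12 + 56*I (q(s, I) = 56*I + 12 = 12 + 56*I)
((-11308 - 1*(-9761)) + q(T, 84)) - d(-43, C) = ((-11308 - 1*(-9761)) + (12 + 56*84)) - 2*(-43)/(71 + 84) = ((-11308 + 9761) + (12 + 4704)) - 2*(-43)/155 = (-1547 + 4716) - 2*(-43)/155 = 3169 - 1*(-86/155) = 3169 + 86/155 = 491281/155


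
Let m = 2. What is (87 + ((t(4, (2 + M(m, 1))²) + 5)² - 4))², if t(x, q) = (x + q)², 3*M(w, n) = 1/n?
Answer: 3452909533900369/43046721 ≈ 8.0213e+7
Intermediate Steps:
M(w, n) = 1/(3*n)
t(x, q) = (q + x)²
(87 + ((t(4, (2 + M(m, 1))²) + 5)² - 4))² = (87 + ((((2 + (⅓)/1)² + 4)² + 5)² - 4))² = (87 + ((((2 + (⅓)*1)² + 4)² + 5)² - 4))² = (87 + ((((2 + ⅓)² + 4)² + 5)² - 4))² = (87 + ((((7/3)² + 4)² + 5)² - 4))² = (87 + (((49/9 + 4)² + 5)² - 4))² = (87 + (((85/9)² + 5)² - 4))² = (87 + ((7225/81 + 5)² - 4))² = (87 + ((7630/81)² - 4))² = (87 + (58216900/6561 - 4))² = (87 + 58190656/6561)² = (58761463/6561)² = 3452909533900369/43046721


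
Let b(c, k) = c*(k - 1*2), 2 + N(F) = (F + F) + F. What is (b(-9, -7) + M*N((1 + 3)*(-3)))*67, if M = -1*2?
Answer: 10519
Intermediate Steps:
N(F) = -2 + 3*F (N(F) = -2 + ((F + F) + F) = -2 + (2*F + F) = -2 + 3*F)
b(c, k) = c*(-2 + k) (b(c, k) = c*(k - 2) = c*(-2 + k))
M = -2
(b(-9, -7) + M*N((1 + 3)*(-3)))*67 = (-9*(-2 - 7) - 2*(-2 + 3*((1 + 3)*(-3))))*67 = (-9*(-9) - 2*(-2 + 3*(4*(-3))))*67 = (81 - 2*(-2 + 3*(-12)))*67 = (81 - 2*(-2 - 36))*67 = (81 - 2*(-38))*67 = (81 + 76)*67 = 157*67 = 10519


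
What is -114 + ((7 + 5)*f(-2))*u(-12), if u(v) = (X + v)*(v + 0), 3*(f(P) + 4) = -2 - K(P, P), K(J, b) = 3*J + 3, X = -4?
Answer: -8562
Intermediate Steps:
K(J, b) = 3 + 3*J
f(P) = -17/3 - P (f(P) = -4 + (-2 - (3 + 3*P))/3 = -4 + (-2 + (-3 - 3*P))/3 = -4 + (-5 - 3*P)/3 = -4 + (-5/3 - P) = -17/3 - P)
u(v) = v*(-4 + v) (u(v) = (-4 + v)*(v + 0) = (-4 + v)*v = v*(-4 + v))
-114 + ((7 + 5)*f(-2))*u(-12) = -114 + ((7 + 5)*(-17/3 - 1*(-2)))*(-12*(-4 - 12)) = -114 + (12*(-17/3 + 2))*(-12*(-16)) = -114 + (12*(-11/3))*192 = -114 - 44*192 = -114 - 8448 = -8562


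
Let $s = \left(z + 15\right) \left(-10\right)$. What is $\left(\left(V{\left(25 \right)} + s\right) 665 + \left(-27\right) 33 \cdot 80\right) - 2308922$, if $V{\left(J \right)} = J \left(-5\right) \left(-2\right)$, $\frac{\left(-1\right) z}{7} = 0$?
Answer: $-2313702$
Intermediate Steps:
$z = 0$ ($z = \left(-7\right) 0 = 0$)
$V{\left(J \right)} = 10 J$ ($V{\left(J \right)} = - 5 J \left(-2\right) = 10 J$)
$s = -150$ ($s = \left(0 + 15\right) \left(-10\right) = 15 \left(-10\right) = -150$)
$\left(\left(V{\left(25 \right)} + s\right) 665 + \left(-27\right) 33 \cdot 80\right) - 2308922 = \left(\left(10 \cdot 25 - 150\right) 665 + \left(-27\right) 33 \cdot 80\right) - 2308922 = \left(\left(250 - 150\right) 665 - 71280\right) - 2308922 = \left(100 \cdot 665 - 71280\right) - 2308922 = \left(66500 - 71280\right) - 2308922 = -4780 - 2308922 = -2313702$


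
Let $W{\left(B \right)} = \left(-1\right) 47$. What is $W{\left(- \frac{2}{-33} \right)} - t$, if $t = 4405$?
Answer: $-4452$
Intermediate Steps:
$W{\left(B \right)} = -47$
$W{\left(- \frac{2}{-33} \right)} - t = -47 - 4405 = -4452$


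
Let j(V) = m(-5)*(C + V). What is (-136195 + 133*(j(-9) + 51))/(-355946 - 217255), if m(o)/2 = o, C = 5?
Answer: 13788/63689 ≈ 0.21649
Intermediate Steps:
m(o) = 2*o
j(V) = -50 - 10*V (j(V) = (2*(-5))*(5 + V) = -10*(5 + V) = -50 - 10*V)
(-136195 + 133*(j(-9) + 51))/(-355946 - 217255) = (-136195 + 133*((-50 - 10*(-9)) + 51))/(-355946 - 217255) = (-136195 + 133*((-50 + 90) + 51))/(-573201) = (-136195 + 133*(40 + 51))*(-1/573201) = (-136195 + 133*91)*(-1/573201) = (-136195 + 12103)*(-1/573201) = -124092*(-1/573201) = 13788/63689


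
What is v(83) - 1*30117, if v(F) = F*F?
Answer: -23228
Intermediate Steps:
v(F) = F**2
v(83) - 1*30117 = 83**2 - 1*30117 = 6889 - 30117 = -23228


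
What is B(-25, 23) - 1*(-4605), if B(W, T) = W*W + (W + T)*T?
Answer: 5184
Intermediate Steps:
B(W, T) = W² + T*(T + W) (B(W, T) = W² + (T + W)*T = W² + T*(T + W))
B(-25, 23) - 1*(-4605) = (23² + (-25)² + 23*(-25)) - 1*(-4605) = (529 + 625 - 575) + 4605 = 579 + 4605 = 5184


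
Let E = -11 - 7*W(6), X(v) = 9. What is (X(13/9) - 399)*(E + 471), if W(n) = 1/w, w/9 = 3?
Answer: -1613690/9 ≈ -1.7930e+5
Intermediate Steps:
w = 27 (w = 9*3 = 27)
W(n) = 1/27
E = -304/27 (E = -11 - 7*1/27 = -11 - 7/27 = -304/27 ≈ -11.259)
(X(13/9) - 399)*(E + 471) = (9 - 399)*(-304/27 + 471) = -390*12413/27 = -1613690/9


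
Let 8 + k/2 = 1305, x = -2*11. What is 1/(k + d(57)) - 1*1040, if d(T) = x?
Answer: -2674879/2572 ≈ -1040.0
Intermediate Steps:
x = -22
k = 2594 (k = -16 + 2*1305 = -16 + 2610 = 2594)
d(T) = -22
1/(k + d(57)) - 1*1040 = 1/(2594 - 22) - 1*1040 = 1/2572 - 1040 = -2674879/2572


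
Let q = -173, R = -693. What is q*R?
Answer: 119889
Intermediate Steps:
q*R = -173*(-693) = 119889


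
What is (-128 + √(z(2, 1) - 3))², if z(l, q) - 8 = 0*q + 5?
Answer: (128 - √10)² ≈ 15584.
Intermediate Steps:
z(l, q) = 13 (z(l, q) = 8 + (0*q + 5) = 8 + (0 + 5) = 8 + 5 = 13)
(-128 + √(z(2, 1) - 3))² = (-128 + √(13 - 3))² = (-128 + √10)²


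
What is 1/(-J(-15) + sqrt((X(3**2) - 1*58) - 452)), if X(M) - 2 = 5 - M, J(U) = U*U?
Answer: -225/51137 - 16*I*sqrt(2)/51137 ≈ -0.0043999 - 0.00044249*I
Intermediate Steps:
J(U) = U**2
X(M) = 7 - M (X(M) = 2 + (5 - M) = 7 - M)
1/(-J(-15) + sqrt((X(3**2) - 1*58) - 452)) = 1/(-1*(-15)**2 + sqrt(((7 - 1*3**2) - 1*58) - 452)) = 1/(-1*225 + sqrt(((7 - 1*9) - 58) - 452)) = 1/(-225 + sqrt(((7 - 9) - 58) - 452)) = 1/(-225 + sqrt((-2 - 58) - 452)) = 1/(-225 + sqrt(-60 - 452)) = 1/(-225 + sqrt(-512)) = 1/(-225 + 16*I*sqrt(2))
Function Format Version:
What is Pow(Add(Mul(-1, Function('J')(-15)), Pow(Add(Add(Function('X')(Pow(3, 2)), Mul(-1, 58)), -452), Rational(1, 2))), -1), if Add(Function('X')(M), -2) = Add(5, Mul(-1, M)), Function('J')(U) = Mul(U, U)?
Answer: Add(Rational(-225, 51137), Mul(Rational(-16, 51137), I, Pow(2, Rational(1, 2)))) ≈ Add(-0.0043999, Mul(-0.00044249, I))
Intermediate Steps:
Function('J')(U) = Pow(U, 2)
Function('X')(M) = Add(7, Mul(-1, M)) (Function('X')(M) = Add(2, Add(5, Mul(-1, M))) = Add(7, Mul(-1, M)))
Pow(Add(Mul(-1, Function('J')(-15)), Pow(Add(Add(Function('X')(Pow(3, 2)), Mul(-1, 58)), -452), Rational(1, 2))), -1) = Pow(Add(Mul(-1, Pow(-15, 2)), Pow(Add(Add(Add(7, Mul(-1, Pow(3, 2))), Mul(-1, 58)), -452), Rational(1, 2))), -1) = Pow(Add(Mul(-1, 225), Pow(Add(Add(Add(7, Mul(-1, 9)), -58), -452), Rational(1, 2))), -1) = Pow(Add(-225, Pow(Add(Add(Add(7, -9), -58), -452), Rational(1, 2))), -1) = Pow(Add(-225, Pow(Add(Add(-2, -58), -452), Rational(1, 2))), -1) = Pow(Add(-225, Pow(Add(-60, -452), Rational(1, 2))), -1) = Pow(Add(-225, Pow(-512, Rational(1, 2))), -1) = Pow(Add(-225, Mul(16, I, Pow(2, Rational(1, 2)))), -1)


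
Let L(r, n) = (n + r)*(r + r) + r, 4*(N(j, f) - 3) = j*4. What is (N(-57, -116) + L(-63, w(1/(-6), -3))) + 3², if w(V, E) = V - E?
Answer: 7473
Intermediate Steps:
N(j, f) = 3 + j (N(j, f) = 3 + (j*4)/4 = 3 + (4*j)/4 = 3 + j)
L(r, n) = r + 2*r*(n + r) (L(r, n) = (n + r)*(2*r) + r = 2*r*(n + r) + r = r + 2*r*(n + r))
(N(-57, -116) + L(-63, w(1/(-6), -3))) + 3² = ((3 - 57) - 63*(1 + 2*(1/(-6) - 1*(-3)) + 2*(-63))) + 3² = (-54 - 63*(1 + 2*(-⅙ + 3) - 126)) + 9 = (-54 - 63*(1 + 2*(17/6) - 126)) + 9 = (-54 - 63*(1 + 17/3 - 126)) + 9 = (-54 - 63*(-358/3)) + 9 = (-54 + 7518) + 9 = 7464 + 9 = 7473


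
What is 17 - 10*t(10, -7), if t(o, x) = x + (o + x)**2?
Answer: -3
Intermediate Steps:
17 - 10*t(10, -7) = 17 - 10*(-7 + (10 - 7)**2) = 17 - 10*(-7 + 3**2) = 17 - 10*(-7 + 9) = 17 - 10*2 = 17 - 20 = -3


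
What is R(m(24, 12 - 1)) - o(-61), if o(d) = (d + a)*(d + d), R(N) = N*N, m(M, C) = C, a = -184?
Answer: -29769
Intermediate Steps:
R(N) = N**2
o(d) = 2*d*(-184 + d) (o(d) = (d - 184)*(d + d) = (-184 + d)*(2*d) = 2*d*(-184 + d))
R(m(24, 12 - 1)) - o(-61) = (12 - 1)**2 - 2*(-61)*(-184 - 61) = 11**2 - 2*(-61)*(-245) = 121 - 1*29890 = 121 - 29890 = -29769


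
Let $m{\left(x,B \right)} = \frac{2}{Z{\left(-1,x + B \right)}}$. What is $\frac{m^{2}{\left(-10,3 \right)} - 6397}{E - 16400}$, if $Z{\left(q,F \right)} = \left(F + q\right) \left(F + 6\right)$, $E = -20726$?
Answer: $\frac{102351}{594016} \approx 0.1723$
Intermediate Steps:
$Z{\left(q,F \right)} = \left(6 + F\right) \left(F + q\right)$ ($Z{\left(q,F \right)} = \left(F + q\right) \left(6 + F\right) = \left(6 + F\right) \left(F + q\right)$)
$m{\left(x,B \right)} = \frac{2}{-6 + \left(B + x\right)^{2} + 5 B + 5 x}$ ($m{\left(x,B \right)} = \frac{2}{\left(x + B\right)^{2} + 6 \left(x + B\right) + 6 \left(-1\right) + \left(x + B\right) \left(-1\right)} = \frac{2}{\left(B + x\right)^{2} + 6 \left(B + x\right) - 6 + \left(B + x\right) \left(-1\right)} = \frac{2}{\left(B + x\right)^{2} + \left(6 B + 6 x\right) - 6 - \left(B + x\right)} = \frac{2}{-6 + \left(B + x\right)^{2} + 5 B + 5 x}$)
$\frac{m^{2}{\left(-10,3 \right)} - 6397}{E - 16400} = \frac{\left(\frac{2}{-6 + \left(3 - 10\right)^{2} + 5 \cdot 3 + 5 \left(-10\right)}\right)^{2} - 6397}{-20726 - 16400} = \frac{\left(\frac{2}{-6 + \left(-7\right)^{2} + 15 - 50}\right)^{2} - 6397}{-37126} = \left(\left(\frac{2}{-6 + 49 + 15 - 50}\right)^{2} - 6397\right) \left(- \frac{1}{37126}\right) = \left(\left(\frac{2}{8}\right)^{2} - 6397\right) \left(- \frac{1}{37126}\right) = \left(\left(2 \cdot \frac{1}{8}\right)^{2} - 6397\right) \left(- \frac{1}{37126}\right) = \left(\left(\frac{1}{4}\right)^{2} - 6397\right) \left(- \frac{1}{37126}\right) = \left(\frac{1}{16} - 6397\right) \left(- \frac{1}{37126}\right) = \left(- \frac{102351}{16}\right) \left(- \frac{1}{37126}\right) = \frac{102351}{594016}$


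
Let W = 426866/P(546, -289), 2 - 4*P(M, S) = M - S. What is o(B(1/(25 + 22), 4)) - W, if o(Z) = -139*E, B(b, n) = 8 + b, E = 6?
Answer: 1012742/833 ≈ 1215.8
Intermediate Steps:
P(M, S) = 1/2 - M/4 + S/4 (P(M, S) = 1/2 - (M - S)/4 = 1/2 + (-M/4 + S/4) = 1/2 - M/4 + S/4)
W = -1707464/833 (W = 426866/(1/2 - 1/4*546 + (1/4)*(-289)) = 426866/(1/2 - 273/2 - 289/4) = 426866/(-833/4) = 426866*(-4/833) = -1707464/833 ≈ -2049.8)
o(Z) = -834 (o(Z) = -139*6 = -834)
o(B(1/(25 + 22), 4)) - W = -834 - 1*(-1707464/833) = -834 + 1707464/833 = 1012742/833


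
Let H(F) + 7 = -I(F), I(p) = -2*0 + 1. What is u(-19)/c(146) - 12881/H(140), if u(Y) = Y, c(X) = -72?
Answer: 28987/18 ≈ 1610.4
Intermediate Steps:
I(p) = 1 (I(p) = 0 + 1 = 1)
H(F) = -8 (H(F) = -7 - 1*1 = -7 - 1 = -8)
u(-19)/c(146) - 12881/H(140) = -19/(-72) - 12881/(-8) = -19*(-1/72) - 12881*(-1/8) = 19/72 + 12881/8 = 28987/18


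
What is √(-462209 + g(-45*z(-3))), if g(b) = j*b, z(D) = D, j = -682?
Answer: I*√554279 ≈ 744.5*I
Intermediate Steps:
g(b) = -682*b
√(-462209 + g(-45*z(-3))) = √(-462209 - (-30690)*(-3)) = √(-462209 - 682*135) = √(-462209 - 92070) = √(-554279) = I*√554279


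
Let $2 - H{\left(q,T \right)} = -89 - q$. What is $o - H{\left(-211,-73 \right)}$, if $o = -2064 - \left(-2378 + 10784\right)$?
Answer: $-10350$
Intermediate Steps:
$H{\left(q,T \right)} = 91 + q$ ($H{\left(q,T \right)} = 2 - \left(-89 - q\right) = 2 + \left(89 + q\right) = 91 + q$)
$o = -10470$ ($o = -2064 - 8406 = -10470$)
$o - H{\left(-211,-73 \right)} = -10470 - \left(91 - 211\right) = -10470 - -120 = -10470 + 120 = -10350$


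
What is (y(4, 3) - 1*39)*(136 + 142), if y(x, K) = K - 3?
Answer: -10842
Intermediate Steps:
y(x, K) = -3 + K
(y(4, 3) - 1*39)*(136 + 142) = ((-3 + 3) - 1*39)*(136 + 142) = (0 - 39)*278 = -39*278 = -10842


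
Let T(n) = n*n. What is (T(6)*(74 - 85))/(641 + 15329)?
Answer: -198/7985 ≈ -0.024796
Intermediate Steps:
T(n) = n²
(T(6)*(74 - 85))/(641 + 15329) = (6²*(74 - 85))/(641 + 15329) = (36*(-11))/15970 = -396*1/15970 = -198/7985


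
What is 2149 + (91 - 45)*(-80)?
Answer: -1531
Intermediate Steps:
2149 + (91 - 45)*(-80) = 2149 + 46*(-80) = 2149 - 3680 = -1531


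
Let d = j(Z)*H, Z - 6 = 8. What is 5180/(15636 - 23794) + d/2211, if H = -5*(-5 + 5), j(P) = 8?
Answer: -2590/4079 ≈ -0.63496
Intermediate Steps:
Z = 14 (Z = 6 + 8 = 14)
H = 0 (H = -5*0 = 0)
d = 0 (d = 8*0 = 0)
5180/(15636 - 23794) + d/2211 = 5180/(15636 - 23794) + 0/2211 = 5180/(-8158) + 0*(1/2211) = 5180*(-1/8158) + 0 = -2590/4079 + 0 = -2590/4079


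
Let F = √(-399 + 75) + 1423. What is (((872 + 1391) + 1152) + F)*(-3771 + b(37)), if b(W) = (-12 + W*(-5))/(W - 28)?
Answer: -165149968/9 - 68272*I ≈ -1.835e+7 - 68272.0*I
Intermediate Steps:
b(W) = (-12 - 5*W)/(-28 + W)
F = 1423 + 18*I (F = √(-324) + 1423 = 18*I + 1423 = 1423 + 18*I ≈ 1423.0 + 18.0*I)
(((872 + 1391) + 1152) + F)*(-3771 + b(37)) = (((872 + 1391) + 1152) + (1423 + 18*I))*(-3771 + (-12 - 5*37)/(-28 + 37)) = ((2263 + 1152) + (1423 + 18*I))*(-3771 + (-12 - 185)/9) = (3415 + (1423 + 18*I))*(-3771 + (⅑)*(-197)) = (4838 + 18*I)*(-3771 - 197/9) = (4838 + 18*I)*(-34136/9) = -165149968/9 - 68272*I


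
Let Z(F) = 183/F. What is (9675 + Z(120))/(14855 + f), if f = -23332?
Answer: -387061/339080 ≈ -1.1415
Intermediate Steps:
(9675 + Z(120))/(14855 + f) = (9675 + 183/120)/(14855 - 23332) = (9675 + 183*(1/120))/(-8477) = (9675 + 61/40)*(-1/8477) = (387061/40)*(-1/8477) = -387061/339080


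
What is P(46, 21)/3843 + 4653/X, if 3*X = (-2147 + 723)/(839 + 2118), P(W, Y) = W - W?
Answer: -41276763/1424 ≈ -28987.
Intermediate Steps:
P(W, Y) = 0
X = -1424/8871 (X = ((-2147 + 723)/(839 + 2118))/3 = (-1424/2957)/3 = (-1424*1/2957)/3 = (1/3)*(-1424/2957) = -1424/8871 ≈ -0.16052)
P(46, 21)/3843 + 4653/X = 0/3843 + 4653/(-1424/8871) = 0*(1/3843) + 4653*(-8871/1424) = 0 - 41276763/1424 = -41276763/1424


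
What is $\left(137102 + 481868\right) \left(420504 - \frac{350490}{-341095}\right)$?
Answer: $\frac{17756041108431780}{68219} \approx 2.6028 \cdot 10^{11}$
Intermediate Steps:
$\left(137102 + 481868\right) \left(420504 - \frac{350490}{-341095}\right) = 618970 \left(420504 - - \frac{70098}{68219}\right) = 618970 \left(420504 + \frac{70098}{68219}\right) = 618970 \cdot \frac{28686432474}{68219} = \frac{17756041108431780}{68219}$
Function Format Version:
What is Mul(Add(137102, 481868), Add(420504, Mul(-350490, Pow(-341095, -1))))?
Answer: Rational(17756041108431780, 68219) ≈ 2.6028e+11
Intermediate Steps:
Mul(Add(137102, 481868), Add(420504, Mul(-350490, Pow(-341095, -1)))) = Mul(618970, Add(420504, Mul(-350490, Rational(-1, 341095)))) = Mul(618970, Add(420504, Rational(70098, 68219))) = Mul(618970, Rational(28686432474, 68219)) = Rational(17756041108431780, 68219)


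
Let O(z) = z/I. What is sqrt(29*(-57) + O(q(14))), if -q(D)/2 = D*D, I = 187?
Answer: I*sqrt(57877061)/187 ≈ 40.683*I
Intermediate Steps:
q(D) = -2*D**2 (q(D) = -2*D*D = -2*D**2)
O(z) = z/187
sqrt(29*(-57) + O(q(14))) = sqrt(29*(-57) + (-2*14**2)/187) = sqrt(-1653 + (-2*196)/187) = sqrt(-1653 + (1/187)*(-392)) = sqrt(-1653 - 392/187) = sqrt(-309503/187) = I*sqrt(57877061)/187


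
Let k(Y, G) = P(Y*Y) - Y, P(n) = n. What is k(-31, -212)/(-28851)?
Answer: -992/28851 ≈ -0.034384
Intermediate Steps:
k(Y, G) = Y² - Y (k(Y, G) = Y*Y - Y = Y² - Y)
k(-31, -212)/(-28851) = -31*(-1 - 31)/(-28851) = -31*(-32)*(-1/28851) = 992*(-1/28851) = -992/28851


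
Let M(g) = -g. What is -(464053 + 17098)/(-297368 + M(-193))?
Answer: 481151/297175 ≈ 1.6191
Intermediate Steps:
-(464053 + 17098)/(-297368 + M(-193)) = -(464053 + 17098)/(-297368 - 1*(-193)) = -481151/(-297368 + 193) = -481151/(-297175) = -481151*(-1)/297175 = -1*(-481151/297175) = 481151/297175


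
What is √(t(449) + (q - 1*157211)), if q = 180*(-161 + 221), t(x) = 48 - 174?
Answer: I*√146537 ≈ 382.8*I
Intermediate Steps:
t(x) = -126
q = 10800 (q = 180*60 = 10800)
√(t(449) + (q - 1*157211)) = √(-126 + (10800 - 1*157211)) = √(-126 + (10800 - 157211)) = √(-126 - 146411) = √(-146537) = I*√146537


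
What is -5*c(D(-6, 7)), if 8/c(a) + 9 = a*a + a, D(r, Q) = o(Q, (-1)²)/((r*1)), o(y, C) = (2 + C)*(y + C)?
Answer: -40/3 ≈ -13.333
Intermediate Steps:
o(y, C) = (2 + C)*(C + y)
D(r, Q) = (3 + 3*Q)/r (D(r, Q) = (((-1)²)² + 2*(-1)² + 2*Q + (-1)²*Q)/((r*1)) = (1² + 2*1 + 2*Q + 1*Q)/r = (1 + 2 + 2*Q + Q)/r = (3 + 3*Q)/r)
c(a) = 8/(-9 + a + a²) (c(a) = 8/(-9 + (a*a + a)) = 8/(-9 + (a² + a)) = 8/(-9 + (a + a²)) = 8/(-9 + a + a²))
-5*c(D(-6, 7)) = -40/(-9 + 3*(1 + 7)/(-6) + (3*(1 + 7)/(-6))²) = -40/(-9 + 3*(-⅙)*8 + (3*(-⅙)*8)²) = -40/(-9 - 4 + (-4)²) = -40/(-9 - 4 + 16) = -40/3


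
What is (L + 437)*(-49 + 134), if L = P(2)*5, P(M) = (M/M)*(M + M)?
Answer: 38845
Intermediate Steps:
P(M) = 2*M (P(M) = 1*(2*M) = 2*M)
L = 20 (L = (2*2)*5 = 4*5 = 20)
(L + 437)*(-49 + 134) = (20 + 437)*(-49 + 134) = 457*85 = 38845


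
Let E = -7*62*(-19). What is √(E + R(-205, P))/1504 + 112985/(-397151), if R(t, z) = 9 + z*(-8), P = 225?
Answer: -112985/397151 + √6455/1504 ≈ -0.23107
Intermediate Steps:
E = 8246 (E = -434*(-19) = 8246)
R(t, z) = 9 - 8*z
√(E + R(-205, P))/1504 + 112985/(-397151) = √(8246 + (9 - 8*225))/1504 + 112985/(-397151) = √(8246 + (9 - 1800))*(1/1504) + 112985*(-1/397151) = √(8246 - 1791)*(1/1504) - 112985/397151 = √6455*(1/1504) - 112985/397151 = √6455/1504 - 112985/397151 = -112985/397151 + √6455/1504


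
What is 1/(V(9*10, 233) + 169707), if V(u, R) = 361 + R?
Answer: 1/170301 ≈ 5.8720e-6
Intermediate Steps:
1/(V(9*10, 233) + 169707) = 1/((361 + 233) + 169707) = 1/(594 + 169707) = 1/170301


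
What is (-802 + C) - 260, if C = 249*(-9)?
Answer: -3303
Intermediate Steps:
C = -2241
(-802 + C) - 260 = (-802 - 2241) - 260 = -3043 - 260 = -3303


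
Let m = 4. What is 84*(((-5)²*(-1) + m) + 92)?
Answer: 5964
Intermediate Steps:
84*(((-5)²*(-1) + m) + 92) = 84*(((-5)²*(-1) + 4) + 92) = 84*((25*(-1) + 4) + 92) = 84*((-25 + 4) + 92) = 84*(-21 + 92) = 84*71 = 5964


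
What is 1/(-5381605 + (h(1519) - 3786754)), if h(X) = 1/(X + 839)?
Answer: -2358/21618990521 ≈ -1.0907e-7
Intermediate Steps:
h(X) = 1/(839 + X)
1/(-5381605 + (h(1519) - 3786754)) = 1/(-5381605 + (1/(839 + 1519) - 3786754)) = 1/(-5381605 + (1/2358 - 3786754)) = 1/(-5381605 - 8929165931/2358) = 1/(-21618990521/2358) = -2358/21618990521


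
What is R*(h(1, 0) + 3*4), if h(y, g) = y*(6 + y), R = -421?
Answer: -7999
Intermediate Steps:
R*(h(1, 0) + 3*4) = -421*(1*(6 + 1) + 3*4) = -421*(1*7 + 12) = -421*(7 + 12) = -421*19 = -7999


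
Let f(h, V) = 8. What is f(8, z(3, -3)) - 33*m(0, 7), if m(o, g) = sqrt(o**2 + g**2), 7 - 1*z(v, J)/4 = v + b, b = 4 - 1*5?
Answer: -223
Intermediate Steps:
b = -1 (b = 4 - 5 = -1)
z(v, J) = 32 - 4*v (z(v, J) = 28 - 4*(v - 1) = 28 - 4*(-1 + v) = 28 + (4 - 4*v) = 32 - 4*v)
m(o, g) = sqrt(g**2 + o**2)
f(8, z(3, -3)) - 33*m(0, 7) = 8 - 33*sqrt(7**2 + 0**2) = 8 - 33*sqrt(49 + 0) = 8 - 33*sqrt(49) = 8 - 33*7 = 8 - 231 = -223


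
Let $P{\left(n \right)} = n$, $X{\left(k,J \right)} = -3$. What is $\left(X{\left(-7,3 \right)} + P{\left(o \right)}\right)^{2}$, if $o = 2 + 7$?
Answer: $36$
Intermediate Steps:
$o = 9$
$\left(X{\left(-7,3 \right)} + P{\left(o \right)}\right)^{2} = \left(-3 + 9\right)^{2} = 6^{2} = 36$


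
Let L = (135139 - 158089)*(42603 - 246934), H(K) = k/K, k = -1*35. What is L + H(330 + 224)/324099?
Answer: 841985099826896665/179550846 ≈ 4.6894e+9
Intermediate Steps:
k = -35
H(K) = -35/K
L = 4689396450 (L = -22950*(-204331) = 4689396450)
L + H(330 + 224)/324099 = 4689396450 - 35/(330 + 224)/324099 = 4689396450 - 35/554*(1/324099) = 4689396450 - 35*1/554*(1/324099) = 4689396450 - 35/554*1/324099 = 4689396450 - 35/179550846 = 841985099826896665/179550846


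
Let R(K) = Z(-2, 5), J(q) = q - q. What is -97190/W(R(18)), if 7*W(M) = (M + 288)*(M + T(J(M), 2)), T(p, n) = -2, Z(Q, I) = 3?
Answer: -680330/291 ≈ -2337.9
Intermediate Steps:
J(q) = 0
R(K) = 3
W(M) = (-2 + M)*(288 + M)/7 (W(M) = ((M + 288)*(M - 2))/7 = ((288 + M)*(-2 + M))/7 = ((-2 + M)*(288 + M))/7 = (-2 + M)*(288 + M)/7)
-97190/W(R(18)) = -97190/(-576/7 + (⅐)*3² + (286/7)*3) = -97190/(-576/7 + (⅐)*9 + 858/7) = -97190/(-576/7 + 9/7 + 858/7) = -97190/291/7 = -97190*7/291 = -680330/291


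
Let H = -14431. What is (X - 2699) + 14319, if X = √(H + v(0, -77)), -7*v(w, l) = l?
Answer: 11620 + 2*I*√3605 ≈ 11620.0 + 120.08*I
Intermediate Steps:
v(w, l) = -l/7
X = 2*I*√3605 (X = √(-14431 - ⅐*(-77)) = √(-14431 + 11) = √(-14420) = 2*I*√3605 ≈ 120.08*I)
(X - 2699) + 14319 = (2*I*√3605 - 2699) + 14319 = (-2699 + 2*I*√3605) + 14319 = 11620 + 2*I*√3605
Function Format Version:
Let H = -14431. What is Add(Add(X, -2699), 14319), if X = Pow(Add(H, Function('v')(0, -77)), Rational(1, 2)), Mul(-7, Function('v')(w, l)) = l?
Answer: Add(11620, Mul(2, I, Pow(3605, Rational(1, 2)))) ≈ Add(11620., Mul(120.08, I))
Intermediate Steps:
Function('v')(w, l) = Mul(Rational(-1, 7), l)
X = Mul(2, I, Pow(3605, Rational(1, 2))) (X = Pow(Add(-14431, Mul(Rational(-1, 7), -77)), Rational(1, 2)) = Pow(Add(-14431, 11), Rational(1, 2)) = Pow(-14420, Rational(1, 2)) = Mul(2, I, Pow(3605, Rational(1, 2))) ≈ Mul(120.08, I))
Add(Add(X, -2699), 14319) = Add(Add(Mul(2, I, Pow(3605, Rational(1, 2))), -2699), 14319) = Add(Add(-2699, Mul(2, I, Pow(3605, Rational(1, 2)))), 14319) = Add(11620, Mul(2, I, Pow(3605, Rational(1, 2))))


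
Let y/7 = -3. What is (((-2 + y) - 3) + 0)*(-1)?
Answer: 26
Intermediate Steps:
y = -21 (y = 7*(-3) = -21)
(((-2 + y) - 3) + 0)*(-1) = (((-2 - 21) - 3) + 0)*(-1) = ((-23 - 3) + 0)*(-1) = (-26 + 0)*(-1) = -26*(-1) = 26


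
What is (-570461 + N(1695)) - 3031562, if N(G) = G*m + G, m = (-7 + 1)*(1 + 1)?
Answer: -3620668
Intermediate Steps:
m = -12 (m = -6*2 = -12)
N(G) = -11*G (N(G) = G*(-12) + G = -12*G + G = -11*G)
(-570461 + N(1695)) - 3031562 = (-570461 - 11*1695) - 3031562 = (-570461 - 18645) - 3031562 = -589106 - 3031562 = -3620668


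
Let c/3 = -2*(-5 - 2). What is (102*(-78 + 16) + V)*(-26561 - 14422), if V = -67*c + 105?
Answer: 370199439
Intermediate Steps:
c = 42 (c = 3*(-2*(-5 - 2)) = 3*(-2*(-7)) = 3*14 = 42)
V = -2709 (V = -67*42 + 105 = -2814 + 105 = -2709)
(102*(-78 + 16) + V)*(-26561 - 14422) = (102*(-78 + 16) - 2709)*(-26561 - 14422) = (102*(-62) - 2709)*(-40983) = (-6324 - 2709)*(-40983) = -9033*(-40983) = 370199439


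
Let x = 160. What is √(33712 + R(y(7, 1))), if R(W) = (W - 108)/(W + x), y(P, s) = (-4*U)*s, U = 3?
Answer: √46150618/37 ≈ 183.61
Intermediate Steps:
y(P, s) = -12*s (y(P, s) = (-4*3)*s = -12*s)
R(W) = (-108 + W)/(160 + W) (R(W) = (W - 108)/(W + 160) = (-108 + W)/(160 + W))
√(33712 + R(y(7, 1))) = √(33712 + (-108 - 12*1)/(160 - 12*1)) = √(33712 + (-108 - 12)/(160 - 12)) = √(33712 - 120/148) = √(33712 + (1/148)*(-120)) = √(33712 - 30/37) = √(1247314/37) = √46150618/37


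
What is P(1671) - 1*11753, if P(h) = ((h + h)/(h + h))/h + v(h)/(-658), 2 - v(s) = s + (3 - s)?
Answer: -12922632725/1099518 ≈ -11753.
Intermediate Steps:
v(s) = -1 (v(s) = 2 - (s + (3 - s)) = 2 - 1*3 = 2 - 3 = -1)
P(h) = 1/658 + 1/h (P(h) = ((h + h)/(h + h))/h - 1/(-658) = ((2*h)/((2*h)))/h - 1*(-1/658) = ((2*h)*(1/(2*h)))/h + 1/658 = 1/h + 1/658 = 1/658 + 1/h)
P(1671) - 1*11753 = (1/658)*(658 + 1671)/1671 - 1*11753 = (1/658)*(1/1671)*2329 - 11753 = 2329/1099518 - 11753 = -12922632725/1099518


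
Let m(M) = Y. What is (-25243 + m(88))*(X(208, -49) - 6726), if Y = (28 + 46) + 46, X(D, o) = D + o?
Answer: 164982741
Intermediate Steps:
Y = 120 (Y = 74 + 46 = 120)
m(M) = 120
(-25243 + m(88))*(X(208, -49) - 6726) = (-25243 + 120)*((208 - 49) - 6726) = -25123*(159 - 6726) = -25123*(-6567) = 164982741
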